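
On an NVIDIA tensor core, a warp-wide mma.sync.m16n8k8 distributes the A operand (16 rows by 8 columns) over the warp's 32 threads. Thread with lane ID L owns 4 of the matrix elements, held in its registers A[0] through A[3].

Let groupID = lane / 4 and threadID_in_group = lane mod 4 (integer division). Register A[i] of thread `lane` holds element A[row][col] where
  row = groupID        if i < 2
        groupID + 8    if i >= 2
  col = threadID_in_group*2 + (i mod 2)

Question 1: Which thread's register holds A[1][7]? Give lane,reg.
r=1⇒gr=1,Rb=0  c=7⇒th=3,odd=1
L=1*4+3=7  i=0*2+1=1

7,1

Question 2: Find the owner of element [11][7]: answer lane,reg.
15,3

r=11⇒gr=3,Rb=1  c=7⇒th=3,odd=1
L=3*4+3=15  i=1*2+1=3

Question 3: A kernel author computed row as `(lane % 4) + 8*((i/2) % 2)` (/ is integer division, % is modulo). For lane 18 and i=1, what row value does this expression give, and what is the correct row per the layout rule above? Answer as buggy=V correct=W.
`(lane % 4) + 8*((i/2) % 2)`[18,1]→2
18: G=4,T=2
[1] (4+0,2*2+1) = (4,5)
row: 2 vs 4

buggy=2 correct=4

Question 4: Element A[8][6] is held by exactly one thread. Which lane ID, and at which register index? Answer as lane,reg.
3,2

r=8⇒gr=0,Rb=1  c=6⇒th=3,odd=0
L=0*4+3=3  i=1*2+0=2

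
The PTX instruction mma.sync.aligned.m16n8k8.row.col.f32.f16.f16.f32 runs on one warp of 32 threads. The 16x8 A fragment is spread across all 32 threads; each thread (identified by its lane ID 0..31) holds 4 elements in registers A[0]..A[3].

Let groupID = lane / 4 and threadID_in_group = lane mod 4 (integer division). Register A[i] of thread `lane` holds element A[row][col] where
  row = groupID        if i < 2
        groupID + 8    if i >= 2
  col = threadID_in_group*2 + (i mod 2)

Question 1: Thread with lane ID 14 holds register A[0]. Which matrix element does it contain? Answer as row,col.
lane 14: g=3 (14/4), t=2 (14%4)
i=0: r=3+0=3, c=2*2+0=4

3,4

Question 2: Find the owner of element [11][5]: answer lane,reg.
14,3

r:11=>grp=3,rB=1  c:5=>tig=2,lo=1
L=3*4+2=14  i=1*2+1=3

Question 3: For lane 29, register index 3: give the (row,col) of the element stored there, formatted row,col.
lane 29: G=7 (29/4), T=1 (29%4)
i=3: r=7+8=15, c=1*2+1=3

15,3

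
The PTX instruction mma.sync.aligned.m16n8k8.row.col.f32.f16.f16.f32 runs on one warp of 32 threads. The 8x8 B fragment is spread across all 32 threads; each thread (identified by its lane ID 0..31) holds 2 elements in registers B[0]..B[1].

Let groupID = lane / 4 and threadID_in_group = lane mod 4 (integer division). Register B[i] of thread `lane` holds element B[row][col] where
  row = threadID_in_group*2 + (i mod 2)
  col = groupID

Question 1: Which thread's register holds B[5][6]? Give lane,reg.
26,1

c: 6->gid=6  r: 5->tid=2,i&1=1
L=6*4+2=26  i=1=1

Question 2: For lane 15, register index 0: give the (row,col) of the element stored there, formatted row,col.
6,3

L=15->g=15>>2=3, t=15&3=3
[0]->row 3·2+0=6  col g=3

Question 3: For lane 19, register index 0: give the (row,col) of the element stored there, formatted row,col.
6,4

lane 19=>19/4=4, 19 mod 4=3
i=0  r:2·3+0=>6  c:4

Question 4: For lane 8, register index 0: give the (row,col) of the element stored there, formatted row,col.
8: gid=2,tid=0
[0] (0*2+0,2) = (0,2)

0,2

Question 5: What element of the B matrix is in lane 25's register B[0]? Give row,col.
lane 25→25/4=6, 25 mod 4=1
i=0  r:2·1+0→2  c:6

2,6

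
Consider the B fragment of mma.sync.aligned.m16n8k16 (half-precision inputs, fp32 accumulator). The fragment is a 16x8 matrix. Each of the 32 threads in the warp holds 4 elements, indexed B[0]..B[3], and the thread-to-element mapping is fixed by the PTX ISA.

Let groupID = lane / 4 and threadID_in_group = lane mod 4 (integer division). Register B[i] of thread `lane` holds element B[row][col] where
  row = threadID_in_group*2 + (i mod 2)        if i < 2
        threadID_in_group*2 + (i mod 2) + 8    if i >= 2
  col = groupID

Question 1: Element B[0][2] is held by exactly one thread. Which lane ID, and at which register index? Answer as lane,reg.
8,0

c:2=>grp=2  r:0=>rB=0,tig=0,lo=0
L=2*4+0=8  i=0*2+0=0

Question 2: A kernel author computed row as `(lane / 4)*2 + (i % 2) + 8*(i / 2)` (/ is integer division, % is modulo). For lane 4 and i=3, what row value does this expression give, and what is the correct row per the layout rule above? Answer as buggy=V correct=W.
`(lane / 4)*2 + (i % 2) + 8*(i / 2)`[4,3]⇒11
L=4⇒gr=4>>2=1, th=4&3=0
[3]⇒row 0·2+1+8=9  col gr=1
row: 11 vs 9

buggy=11 correct=9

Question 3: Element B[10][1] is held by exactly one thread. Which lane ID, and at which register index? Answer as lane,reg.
5,2

c=1->g=1  r=10->rb=1,t=1,b0=0
L=1*4+1=5  i=1*2+0=2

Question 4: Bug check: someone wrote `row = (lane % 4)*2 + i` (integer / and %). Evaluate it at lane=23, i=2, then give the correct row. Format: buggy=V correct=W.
buggy=8 correct=14

`(lane % 4)*2 + i`[23,2]=>8
lane 23: grp=5 (23/4), tig=3 (23%4)
i=2: r=3*2+0+8=14, c=grp=5
row: 8 vs 14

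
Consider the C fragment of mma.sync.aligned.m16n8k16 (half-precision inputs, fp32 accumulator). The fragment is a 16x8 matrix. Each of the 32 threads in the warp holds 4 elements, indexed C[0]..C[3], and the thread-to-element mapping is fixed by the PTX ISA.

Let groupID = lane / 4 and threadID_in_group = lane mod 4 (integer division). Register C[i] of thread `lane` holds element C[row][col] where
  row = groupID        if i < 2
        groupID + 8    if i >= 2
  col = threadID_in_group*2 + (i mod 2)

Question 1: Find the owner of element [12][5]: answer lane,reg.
18,3

r=12->g=4,rb=1  c=5->t=2,b0=1
L=4*4+2=18  i=1*2+1=3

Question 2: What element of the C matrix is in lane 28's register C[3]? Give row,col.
15,1

lane 28: gr=7 (28/4), th=0 (28%4)
i=3: r=7+8=15, c=0*2+1=1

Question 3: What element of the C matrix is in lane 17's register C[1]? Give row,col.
4,3

17: g=4,t=1
[1] (4+0,1*2+1) = (4,3)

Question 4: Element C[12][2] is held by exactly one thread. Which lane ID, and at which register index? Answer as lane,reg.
17,2

r=12->g=4,rb=1  c=2->t=1,b0=0
L=4*4+1=17  i=1*2+0=2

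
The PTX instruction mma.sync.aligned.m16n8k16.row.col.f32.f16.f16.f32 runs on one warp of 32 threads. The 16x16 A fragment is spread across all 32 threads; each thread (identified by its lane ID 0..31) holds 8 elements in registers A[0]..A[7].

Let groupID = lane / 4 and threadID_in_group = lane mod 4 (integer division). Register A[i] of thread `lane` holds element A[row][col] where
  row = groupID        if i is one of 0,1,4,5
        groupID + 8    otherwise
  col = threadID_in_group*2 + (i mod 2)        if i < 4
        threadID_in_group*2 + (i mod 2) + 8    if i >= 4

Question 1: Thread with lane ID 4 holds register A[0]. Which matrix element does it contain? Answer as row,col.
1,0

lane 4⇒4/4=1, 4 mod 4=0
i=0  r:1+0⇒1  c:2·0+0+0⇒0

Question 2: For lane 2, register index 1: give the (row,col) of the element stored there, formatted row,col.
0,5

L=2→G=2>>2=0, T=2&3=2
[1]→row 0+0=0  col 2·2+1+0=5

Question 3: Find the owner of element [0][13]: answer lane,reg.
2,5

r:0=>grp=0,rB=0  c:13=>cB=1,tig=2,lo=1
L=0*4+2=2  i=1*4+0*2+1=5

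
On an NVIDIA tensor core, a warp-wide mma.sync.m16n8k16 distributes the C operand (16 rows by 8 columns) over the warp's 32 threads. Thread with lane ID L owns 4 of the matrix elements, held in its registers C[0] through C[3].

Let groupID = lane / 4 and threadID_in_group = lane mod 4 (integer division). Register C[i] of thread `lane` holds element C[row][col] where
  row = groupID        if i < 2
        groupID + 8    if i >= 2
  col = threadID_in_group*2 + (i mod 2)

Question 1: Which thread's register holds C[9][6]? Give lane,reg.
7,2

r: 9->gid=1,r8=1  c: 6->tid=3,i&1=0
L=1*4+3=7  i=1*2+0=2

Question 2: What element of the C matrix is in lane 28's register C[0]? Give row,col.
28: G=7,T=0
[0] (7+0,0*2+0) = (7,0)

7,0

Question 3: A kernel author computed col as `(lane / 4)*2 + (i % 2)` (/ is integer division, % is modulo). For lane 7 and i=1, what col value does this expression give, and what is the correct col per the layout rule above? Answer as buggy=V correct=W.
buggy=3 correct=7

`(lane / 4)*2 + (i % 2)`[7,1]->3
L=7->gid=7>>2=1, tid=7&3=3
[1]->row 1+0=1  col 3·2+1=7
col: 3 vs 7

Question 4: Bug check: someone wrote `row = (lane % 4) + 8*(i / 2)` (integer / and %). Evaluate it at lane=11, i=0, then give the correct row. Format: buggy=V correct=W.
`(lane % 4) + 8*(i / 2)`[11,0]=>3
11: grp=2,tig=3
[0] (2+0,3*2+0) = (2,6)
row: 3 vs 2

buggy=3 correct=2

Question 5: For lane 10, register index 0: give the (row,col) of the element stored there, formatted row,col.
2,4

L=10⇒gr=10>>2=2, th=10&3=2
[0]⇒row 2+0=2  col 2·2+0=4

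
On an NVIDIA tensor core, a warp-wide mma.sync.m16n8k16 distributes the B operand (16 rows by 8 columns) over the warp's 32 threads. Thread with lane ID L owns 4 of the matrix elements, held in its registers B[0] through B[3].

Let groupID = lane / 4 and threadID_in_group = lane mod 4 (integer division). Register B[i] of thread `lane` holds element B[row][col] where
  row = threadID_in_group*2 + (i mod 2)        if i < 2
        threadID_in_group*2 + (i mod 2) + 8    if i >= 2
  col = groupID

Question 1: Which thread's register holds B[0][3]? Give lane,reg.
c=3→G=3  r=0→rhi=0,T=0,p=0
L=3*4+0=12  i=0*2+0=0

12,0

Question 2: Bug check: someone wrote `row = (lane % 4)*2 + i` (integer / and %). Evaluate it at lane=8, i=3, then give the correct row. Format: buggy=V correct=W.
buggy=3 correct=9

`(lane % 4)*2 + i`[8,3]→3
8: G=2,T=0
[3] (0*2+1+8,2) = (9,2)
row: 3 vs 9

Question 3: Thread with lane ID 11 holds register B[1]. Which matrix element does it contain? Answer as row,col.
11: G=2,T=3
[1] (3*2+1+0,2) = (7,2)

7,2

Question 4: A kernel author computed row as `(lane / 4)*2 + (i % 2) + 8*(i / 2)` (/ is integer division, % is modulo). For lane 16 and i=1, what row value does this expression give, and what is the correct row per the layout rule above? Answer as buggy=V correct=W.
buggy=9 correct=1

`(lane / 4)*2 + (i % 2) + 8*(i / 2)`[16,1]⇒9
lane 16⇒16/4=4, 16 mod 4=0
i=1  r:2·0+1+0⇒1  c:4
row: 9 vs 1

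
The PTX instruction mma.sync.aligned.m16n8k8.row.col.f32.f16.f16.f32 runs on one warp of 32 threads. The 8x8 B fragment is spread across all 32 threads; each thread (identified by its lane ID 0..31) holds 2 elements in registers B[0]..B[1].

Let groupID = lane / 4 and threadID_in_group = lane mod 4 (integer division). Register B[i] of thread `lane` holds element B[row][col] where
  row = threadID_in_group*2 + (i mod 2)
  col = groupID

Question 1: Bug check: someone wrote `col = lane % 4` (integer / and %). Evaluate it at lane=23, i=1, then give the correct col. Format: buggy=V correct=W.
buggy=3 correct=5

`lane % 4`[23,1]→3
L=23→G=23>>2=5, T=23&3=3
[1]→row 3·2+1=7  col G=5
col: 3 vs 5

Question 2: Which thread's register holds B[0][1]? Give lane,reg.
4,0

c=1->g=1  r=0->t=0,b0=0
L=1*4+0=4  i=0=0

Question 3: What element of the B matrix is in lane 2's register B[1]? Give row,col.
lane 2: g=0 (2/4), t=2 (2%4)
i=1: r=2*2+1=5, c=g=0

5,0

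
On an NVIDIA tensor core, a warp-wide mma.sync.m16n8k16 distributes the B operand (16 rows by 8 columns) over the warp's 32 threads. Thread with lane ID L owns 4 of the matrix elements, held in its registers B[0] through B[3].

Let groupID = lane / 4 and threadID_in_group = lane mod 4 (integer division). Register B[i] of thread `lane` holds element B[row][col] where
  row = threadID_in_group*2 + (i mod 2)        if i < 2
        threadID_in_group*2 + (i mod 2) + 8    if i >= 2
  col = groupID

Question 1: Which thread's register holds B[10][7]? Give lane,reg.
c=7->g=7  r=10->rb=1,t=1,b0=0
L=7*4+1=29  i=1*2+0=2

29,2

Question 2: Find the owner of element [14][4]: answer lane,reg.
c=4->g=4  r=14->rb=1,t=3,b0=0
L=4*4+3=19  i=1*2+0=2

19,2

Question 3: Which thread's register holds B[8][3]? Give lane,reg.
c=3→G=3  r=8→rhi=1,T=0,p=0
L=3*4+0=12  i=1*2+0=2

12,2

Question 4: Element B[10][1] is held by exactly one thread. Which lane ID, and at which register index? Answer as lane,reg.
5,2

c=1->g=1  r=10->rb=1,t=1,b0=0
L=1*4+1=5  i=1*2+0=2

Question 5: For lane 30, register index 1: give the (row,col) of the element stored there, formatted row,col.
5,7

L=30=>grp=30>>2=7, tig=30&3=2
[1]=>row 2·2+1+0=5  col grp=7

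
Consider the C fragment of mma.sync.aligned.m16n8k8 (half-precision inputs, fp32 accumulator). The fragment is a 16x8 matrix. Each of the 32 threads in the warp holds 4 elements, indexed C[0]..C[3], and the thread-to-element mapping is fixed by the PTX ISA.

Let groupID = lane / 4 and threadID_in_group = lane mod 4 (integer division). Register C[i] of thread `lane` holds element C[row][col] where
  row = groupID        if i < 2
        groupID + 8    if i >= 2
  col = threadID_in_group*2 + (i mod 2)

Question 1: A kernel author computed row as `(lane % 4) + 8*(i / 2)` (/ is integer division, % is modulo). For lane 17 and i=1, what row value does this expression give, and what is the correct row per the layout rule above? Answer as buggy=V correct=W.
buggy=1 correct=4

`(lane % 4) + 8*(i / 2)`[17,1]->1
lane 17: gid=4 (17/4), tid=1 (17%4)
i=1: r=4+0=4, c=1*2+1=3
row: 1 vs 4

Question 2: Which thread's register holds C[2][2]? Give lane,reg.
r=2⇒gr=2,Rb=0  c=2⇒th=1,odd=0
L=2*4+1=9  i=0*2+0=0

9,0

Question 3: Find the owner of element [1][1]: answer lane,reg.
r:1=>grp=1,rB=0  c:1=>tig=0,lo=1
L=1*4+0=4  i=0*2+1=1

4,1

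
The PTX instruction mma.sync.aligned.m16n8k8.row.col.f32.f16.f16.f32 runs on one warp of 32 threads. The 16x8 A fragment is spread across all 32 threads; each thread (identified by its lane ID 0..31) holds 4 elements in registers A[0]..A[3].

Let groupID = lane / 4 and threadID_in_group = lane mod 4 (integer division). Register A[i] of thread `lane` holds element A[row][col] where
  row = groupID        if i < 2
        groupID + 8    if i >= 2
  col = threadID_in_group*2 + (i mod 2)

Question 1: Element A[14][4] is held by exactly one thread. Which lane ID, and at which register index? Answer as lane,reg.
26,2

r=14->g=6,rb=1  c=4->t=2,b0=0
L=6*4+2=26  i=1*2+0=2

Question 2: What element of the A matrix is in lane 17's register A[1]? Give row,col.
4,3

lane 17→17/4=4, 17 mod 4=1
i=1  r:4+0→4  c:2·1+1→3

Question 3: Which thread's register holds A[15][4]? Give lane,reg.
30,2

r: 15->gid=7,r8=1  c: 4->tid=2,i&1=0
L=7*4+2=30  i=1*2+0=2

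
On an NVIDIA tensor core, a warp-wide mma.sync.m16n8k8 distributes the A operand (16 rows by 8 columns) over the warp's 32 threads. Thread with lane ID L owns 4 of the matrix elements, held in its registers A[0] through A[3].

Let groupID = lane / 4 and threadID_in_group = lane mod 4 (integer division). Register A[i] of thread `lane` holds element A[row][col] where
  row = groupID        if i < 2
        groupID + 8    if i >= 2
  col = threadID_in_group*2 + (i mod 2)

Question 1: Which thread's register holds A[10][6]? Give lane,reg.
r=10→G=2,rhi=1  c=6→T=3,p=0
L=2*4+3=11  i=1*2+0=2

11,2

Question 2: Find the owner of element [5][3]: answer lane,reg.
21,1

r: 5->gid=5,r8=0  c: 3->tid=1,i&1=1
L=5*4+1=21  i=0*2+1=1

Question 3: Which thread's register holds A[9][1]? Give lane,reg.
r=9→G=1,rhi=1  c=1→T=0,p=1
L=1*4+0=4  i=1*2+1=3

4,3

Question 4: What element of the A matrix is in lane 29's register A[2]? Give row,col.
lane 29: gid=7 (29/4), tid=1 (29%4)
i=2: r=7+8=15, c=1*2+0=2

15,2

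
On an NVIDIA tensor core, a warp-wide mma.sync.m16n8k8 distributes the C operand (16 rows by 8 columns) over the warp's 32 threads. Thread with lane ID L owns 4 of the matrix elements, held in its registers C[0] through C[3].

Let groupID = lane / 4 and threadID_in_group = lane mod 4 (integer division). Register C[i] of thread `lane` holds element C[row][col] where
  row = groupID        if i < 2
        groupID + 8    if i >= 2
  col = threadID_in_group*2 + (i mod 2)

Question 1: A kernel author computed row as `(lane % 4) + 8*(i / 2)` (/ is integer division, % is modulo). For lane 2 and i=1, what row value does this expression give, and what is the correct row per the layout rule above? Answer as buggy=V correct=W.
buggy=2 correct=0

`(lane % 4) + 8*(i / 2)`[2,1]->2
lane 2: gid=0 (2/4), tid=2 (2%4)
i=1: r=0+0=0, c=2*2+1=5
row: 2 vs 0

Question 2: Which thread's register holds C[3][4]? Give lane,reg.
14,0

r=3⇒gr=3,Rb=0  c=4⇒th=2,odd=0
L=3*4+2=14  i=0*2+0=0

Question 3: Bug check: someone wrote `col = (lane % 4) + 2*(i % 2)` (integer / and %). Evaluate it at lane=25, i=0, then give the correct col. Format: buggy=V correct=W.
`(lane % 4) + 2*(i % 2)`[25,0]->1
25: g=6,t=1
[0] (6+0,1*2+0) = (6,2)
col: 1 vs 2

buggy=1 correct=2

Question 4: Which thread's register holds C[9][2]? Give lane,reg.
5,2

r: 9->gid=1,r8=1  c: 2->tid=1,i&1=0
L=1*4+1=5  i=1*2+0=2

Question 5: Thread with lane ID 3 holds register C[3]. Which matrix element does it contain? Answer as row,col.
8,7

3: grp=0,tig=3
[3] (0+8,3*2+1) = (8,7)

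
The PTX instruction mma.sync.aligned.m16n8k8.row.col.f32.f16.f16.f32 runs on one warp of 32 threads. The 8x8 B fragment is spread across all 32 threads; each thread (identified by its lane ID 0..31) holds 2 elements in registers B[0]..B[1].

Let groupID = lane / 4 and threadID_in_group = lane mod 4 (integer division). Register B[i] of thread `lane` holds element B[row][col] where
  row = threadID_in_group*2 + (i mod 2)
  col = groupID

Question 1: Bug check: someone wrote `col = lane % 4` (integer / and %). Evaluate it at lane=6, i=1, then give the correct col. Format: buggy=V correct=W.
buggy=2 correct=1

`lane % 4`[6,1]⇒2
L=6⇒gr=6>>2=1, th=6&3=2
[1]⇒row 2·2+1=5  col gr=1
col: 2 vs 1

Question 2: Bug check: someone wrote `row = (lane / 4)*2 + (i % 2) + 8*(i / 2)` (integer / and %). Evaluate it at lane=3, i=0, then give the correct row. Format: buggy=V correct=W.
buggy=0 correct=6

`(lane / 4)*2 + (i % 2) + 8*(i / 2)`[3,0]->0
lane 3->3/4=0, 3 mod 4=3
i=0  r:2·3+0->6  c:0
row: 0 vs 6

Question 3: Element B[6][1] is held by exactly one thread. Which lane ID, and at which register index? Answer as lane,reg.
7,0

c=1⇒gr=1  r=6⇒th=3,odd=0
L=1*4+3=7  i=0=0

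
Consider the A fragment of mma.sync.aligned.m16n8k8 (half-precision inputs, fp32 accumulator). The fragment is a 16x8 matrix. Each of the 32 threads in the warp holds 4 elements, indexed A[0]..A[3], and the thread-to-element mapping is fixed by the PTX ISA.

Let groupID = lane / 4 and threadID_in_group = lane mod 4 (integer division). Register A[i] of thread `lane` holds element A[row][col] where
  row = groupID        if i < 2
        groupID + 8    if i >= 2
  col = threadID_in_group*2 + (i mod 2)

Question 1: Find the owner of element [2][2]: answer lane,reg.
9,0

r=2->g=2,rb=0  c=2->t=1,b0=0
L=2*4+1=9  i=0*2+0=0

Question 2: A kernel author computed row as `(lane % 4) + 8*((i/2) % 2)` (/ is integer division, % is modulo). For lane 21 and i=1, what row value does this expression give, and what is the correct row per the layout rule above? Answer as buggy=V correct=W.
buggy=1 correct=5

`(lane % 4) + 8*((i/2) % 2)`[21,1]=>1
L=21=>grp=21>>2=5, tig=21&3=1
[1]=>row 5+0=5  col 1·2+1=3
row: 1 vs 5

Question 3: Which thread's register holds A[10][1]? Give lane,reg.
8,3

r: 10->gid=2,r8=1  c: 1->tid=0,i&1=1
L=2*4+0=8  i=1*2+1=3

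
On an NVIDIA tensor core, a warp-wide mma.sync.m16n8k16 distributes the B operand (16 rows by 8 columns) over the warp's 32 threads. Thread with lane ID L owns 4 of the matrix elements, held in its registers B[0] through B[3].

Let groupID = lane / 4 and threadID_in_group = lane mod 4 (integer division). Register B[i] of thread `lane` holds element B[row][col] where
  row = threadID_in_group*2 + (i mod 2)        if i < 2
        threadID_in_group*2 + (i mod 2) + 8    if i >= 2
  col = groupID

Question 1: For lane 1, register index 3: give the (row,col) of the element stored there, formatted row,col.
lane 1: gid=0 (1/4), tid=1 (1%4)
i=3: r=1*2+1+8=11, c=gid=0

11,0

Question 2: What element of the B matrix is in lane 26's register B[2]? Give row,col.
lane 26⇒26/4=6, 26 mod 4=2
i=2  r:2·2+0+8⇒12  c:6

12,6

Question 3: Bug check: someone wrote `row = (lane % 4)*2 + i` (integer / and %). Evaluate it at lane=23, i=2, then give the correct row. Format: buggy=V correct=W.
`(lane % 4)*2 + i`[23,2]->8
lane 23: g=5 (23/4), t=3 (23%4)
i=2: r=3*2+0+8=14, c=g=5
row: 8 vs 14

buggy=8 correct=14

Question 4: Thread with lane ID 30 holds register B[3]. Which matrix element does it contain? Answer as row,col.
30: gid=7,tid=2
[3] (2*2+1+8,7) = (13,7)

13,7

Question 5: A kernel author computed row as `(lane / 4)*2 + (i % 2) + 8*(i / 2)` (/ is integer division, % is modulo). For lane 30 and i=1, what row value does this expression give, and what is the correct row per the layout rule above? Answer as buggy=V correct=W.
`(lane / 4)*2 + (i % 2) + 8*(i / 2)`[30,1]=>15
30: grp=7,tig=2
[1] (2*2+1+0,7) = (5,7)
row: 15 vs 5

buggy=15 correct=5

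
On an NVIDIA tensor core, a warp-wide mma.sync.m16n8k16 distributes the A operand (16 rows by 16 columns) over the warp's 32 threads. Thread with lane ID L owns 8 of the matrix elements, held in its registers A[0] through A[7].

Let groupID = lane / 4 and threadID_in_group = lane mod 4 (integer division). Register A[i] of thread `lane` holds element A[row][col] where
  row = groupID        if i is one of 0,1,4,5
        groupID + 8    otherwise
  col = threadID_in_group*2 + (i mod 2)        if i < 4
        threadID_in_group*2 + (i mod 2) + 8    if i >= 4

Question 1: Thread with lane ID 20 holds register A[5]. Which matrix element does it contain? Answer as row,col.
lane 20⇒20/4=5, 20 mod 4=0
i=5  r:5+0⇒5  c:2·0+1+8⇒9

5,9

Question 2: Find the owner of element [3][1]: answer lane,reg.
12,1

r=3→G=3,rhi=0  c=1→chi=0,T=0,p=1
L=3*4+0=12  i=0*4+0*2+1=1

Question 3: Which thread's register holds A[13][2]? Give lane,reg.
21,2

r=13⇒gr=5,Rb=1  c=2⇒Cb=0,th=1,odd=0
L=5*4+1=21  i=0*4+1*2+0=2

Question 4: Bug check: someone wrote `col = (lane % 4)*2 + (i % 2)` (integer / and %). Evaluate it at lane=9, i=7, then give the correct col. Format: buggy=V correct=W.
buggy=3 correct=11

`(lane % 4)*2 + (i % 2)`[9,7]->3
lane 9->9/4=2, 9 mod 4=1
i=7  r:2+8->10  c:2·1+1+8->11
col: 3 vs 11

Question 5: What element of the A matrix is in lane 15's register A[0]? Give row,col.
L=15->gid=15>>2=3, tid=15&3=3
[0]->row 3+0=3  col 3·2+0+0=6

3,6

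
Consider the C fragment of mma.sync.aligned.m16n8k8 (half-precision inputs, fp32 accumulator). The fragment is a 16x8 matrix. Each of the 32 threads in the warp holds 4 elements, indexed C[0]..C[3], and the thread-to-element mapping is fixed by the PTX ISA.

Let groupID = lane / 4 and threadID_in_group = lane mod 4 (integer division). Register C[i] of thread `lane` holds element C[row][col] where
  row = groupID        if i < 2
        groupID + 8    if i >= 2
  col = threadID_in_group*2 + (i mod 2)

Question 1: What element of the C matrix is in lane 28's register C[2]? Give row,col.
15,0

28: gr=7,th=0
[2] (7+8,0*2+0) = (15,0)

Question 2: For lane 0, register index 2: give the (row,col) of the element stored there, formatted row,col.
8,0

0: G=0,T=0
[2] (0+8,0*2+0) = (8,0)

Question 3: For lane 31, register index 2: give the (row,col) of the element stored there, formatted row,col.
lane 31->31/4=7, 31 mod 4=3
i=2  r:7+8->15  c:2·3+0->6

15,6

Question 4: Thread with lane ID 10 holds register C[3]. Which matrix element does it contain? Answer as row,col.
L=10->gid=10>>2=2, tid=10&3=2
[3]->row 2+8=10  col 2·2+1=5

10,5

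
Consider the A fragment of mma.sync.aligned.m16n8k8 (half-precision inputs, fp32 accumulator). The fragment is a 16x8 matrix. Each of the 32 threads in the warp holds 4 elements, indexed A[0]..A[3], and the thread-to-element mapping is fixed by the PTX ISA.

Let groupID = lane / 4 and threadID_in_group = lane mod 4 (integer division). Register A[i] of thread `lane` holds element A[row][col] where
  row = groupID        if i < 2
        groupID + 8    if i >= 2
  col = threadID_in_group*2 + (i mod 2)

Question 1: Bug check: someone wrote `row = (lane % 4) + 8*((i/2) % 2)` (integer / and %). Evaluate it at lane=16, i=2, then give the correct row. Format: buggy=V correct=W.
buggy=8 correct=12

`(lane % 4) + 8*((i/2) % 2)`[16,2]⇒8
16: gr=4,th=0
[2] (4+8,0*2+0) = (12,0)
row: 8 vs 12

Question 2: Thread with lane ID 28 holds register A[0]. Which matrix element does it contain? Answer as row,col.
7,0

lane 28=>28/4=7, 28 mod 4=0
i=0  r:7+0=>7  c:2·0+0=>0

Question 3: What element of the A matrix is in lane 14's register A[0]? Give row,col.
14: G=3,T=2
[0] (3+0,2*2+0) = (3,4)

3,4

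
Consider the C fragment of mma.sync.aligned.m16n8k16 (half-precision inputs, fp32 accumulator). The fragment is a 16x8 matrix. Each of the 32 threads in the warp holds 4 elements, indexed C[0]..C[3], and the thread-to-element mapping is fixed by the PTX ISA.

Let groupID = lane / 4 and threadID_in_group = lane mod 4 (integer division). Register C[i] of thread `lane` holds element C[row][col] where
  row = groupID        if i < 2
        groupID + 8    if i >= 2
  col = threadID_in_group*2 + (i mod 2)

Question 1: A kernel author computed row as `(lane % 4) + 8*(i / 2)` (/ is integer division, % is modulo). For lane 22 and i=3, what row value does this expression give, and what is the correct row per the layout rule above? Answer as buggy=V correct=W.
`(lane % 4) + 8*(i / 2)`[22,3]⇒10
lane 22: gr=5 (22/4), th=2 (22%4)
i=3: r=5+8=13, c=2*2+1=5
row: 10 vs 13

buggy=10 correct=13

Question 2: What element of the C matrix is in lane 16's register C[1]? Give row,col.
4,1

lane 16->16/4=4, 16 mod 4=0
i=1  r:4+0->4  c:2·0+1->1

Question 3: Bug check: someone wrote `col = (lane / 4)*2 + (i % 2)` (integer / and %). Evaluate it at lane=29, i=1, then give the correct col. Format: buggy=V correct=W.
buggy=15 correct=3

`(lane / 4)*2 + (i % 2)`[29,1]->15
L=29->g=29>>2=7, t=29&3=1
[1]->row 7+0=7  col 1·2+1=3
col: 15 vs 3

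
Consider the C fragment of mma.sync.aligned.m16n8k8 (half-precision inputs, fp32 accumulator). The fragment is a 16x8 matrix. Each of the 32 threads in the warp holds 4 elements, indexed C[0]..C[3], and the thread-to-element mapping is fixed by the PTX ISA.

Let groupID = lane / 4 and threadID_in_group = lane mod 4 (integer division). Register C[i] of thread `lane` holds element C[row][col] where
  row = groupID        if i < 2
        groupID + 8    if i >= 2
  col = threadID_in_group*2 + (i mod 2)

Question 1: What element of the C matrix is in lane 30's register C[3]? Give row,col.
15,5

lane 30: gr=7 (30/4), th=2 (30%4)
i=3: r=7+8=15, c=2*2+1=5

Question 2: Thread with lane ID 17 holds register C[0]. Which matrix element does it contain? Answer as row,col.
lane 17=>17/4=4, 17 mod 4=1
i=0  r:4+0=>4  c:2·1+0=>2

4,2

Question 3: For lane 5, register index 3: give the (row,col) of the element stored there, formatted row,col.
5: grp=1,tig=1
[3] (1+8,1*2+1) = (9,3)

9,3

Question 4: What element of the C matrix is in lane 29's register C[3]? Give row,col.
15,3

lane 29: grp=7 (29/4), tig=1 (29%4)
i=3: r=7+8=15, c=1*2+1=3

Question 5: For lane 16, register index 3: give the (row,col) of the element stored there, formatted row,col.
lane 16: grp=4 (16/4), tig=0 (16%4)
i=3: r=4+8=12, c=0*2+1=1

12,1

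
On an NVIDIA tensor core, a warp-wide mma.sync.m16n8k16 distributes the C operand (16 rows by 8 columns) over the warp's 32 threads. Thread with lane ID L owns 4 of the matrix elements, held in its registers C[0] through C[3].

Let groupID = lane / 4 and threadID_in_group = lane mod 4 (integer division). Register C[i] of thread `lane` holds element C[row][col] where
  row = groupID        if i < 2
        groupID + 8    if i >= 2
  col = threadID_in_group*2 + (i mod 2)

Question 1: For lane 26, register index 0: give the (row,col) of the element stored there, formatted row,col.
lane 26: gid=6 (26/4), tid=2 (26%4)
i=0: r=6+0=6, c=2*2+0=4

6,4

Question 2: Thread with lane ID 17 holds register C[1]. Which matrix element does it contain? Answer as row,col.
L=17→G=17>>2=4, T=17&3=1
[1]→row 4+0=4  col 1·2+1=3

4,3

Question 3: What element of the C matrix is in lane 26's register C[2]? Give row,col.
14,4

26: g=6,t=2
[2] (6+8,2*2+0) = (14,4)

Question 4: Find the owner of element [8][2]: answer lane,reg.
r:8=>grp=0,rB=1  c:2=>tig=1,lo=0
L=0*4+1=1  i=1*2+0=2

1,2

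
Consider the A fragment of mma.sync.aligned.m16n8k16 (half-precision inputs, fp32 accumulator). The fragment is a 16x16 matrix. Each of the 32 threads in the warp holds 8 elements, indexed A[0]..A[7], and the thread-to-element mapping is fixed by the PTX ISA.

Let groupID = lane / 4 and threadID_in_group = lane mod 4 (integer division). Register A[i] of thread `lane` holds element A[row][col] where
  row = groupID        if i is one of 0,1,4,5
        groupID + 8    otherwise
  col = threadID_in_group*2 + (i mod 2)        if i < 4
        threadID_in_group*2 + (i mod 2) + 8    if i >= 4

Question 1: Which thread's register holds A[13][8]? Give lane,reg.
r=13->g=5,rb=1  c=8->cb=1,t=0,b0=0
L=5*4+0=20  i=1*4+1*2+0=6

20,6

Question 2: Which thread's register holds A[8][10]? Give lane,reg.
1,6

r:8=>grp=0,rB=1  c:10=>cB=1,tig=1,lo=0
L=0*4+1=1  i=1*4+1*2+0=6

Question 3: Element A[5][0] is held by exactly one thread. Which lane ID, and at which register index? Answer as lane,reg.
r=5→G=5,rhi=0  c=0→chi=0,T=0,p=0
L=5*4+0=20  i=0*4+0*2+0=0

20,0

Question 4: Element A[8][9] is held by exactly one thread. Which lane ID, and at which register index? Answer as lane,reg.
r=8→G=0,rhi=1  c=9→chi=1,T=0,p=1
L=0*4+0=0  i=1*4+1*2+1=7

0,7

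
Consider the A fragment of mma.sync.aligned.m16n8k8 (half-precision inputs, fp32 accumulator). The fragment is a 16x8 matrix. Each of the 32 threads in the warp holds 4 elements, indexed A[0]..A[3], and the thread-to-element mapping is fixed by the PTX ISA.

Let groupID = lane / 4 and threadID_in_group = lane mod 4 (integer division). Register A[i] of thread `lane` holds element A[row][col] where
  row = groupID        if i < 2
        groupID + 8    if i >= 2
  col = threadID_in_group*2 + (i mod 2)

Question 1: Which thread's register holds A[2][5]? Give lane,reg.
r=2⇒gr=2,Rb=0  c=5⇒th=2,odd=1
L=2*4+2=10  i=0*2+1=1

10,1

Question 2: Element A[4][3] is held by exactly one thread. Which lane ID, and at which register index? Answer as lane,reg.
r=4⇒gr=4,Rb=0  c=3⇒th=1,odd=1
L=4*4+1=17  i=0*2+1=1

17,1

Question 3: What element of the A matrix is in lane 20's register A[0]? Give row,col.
5,0

20: gr=5,th=0
[0] (5+0,0*2+0) = (5,0)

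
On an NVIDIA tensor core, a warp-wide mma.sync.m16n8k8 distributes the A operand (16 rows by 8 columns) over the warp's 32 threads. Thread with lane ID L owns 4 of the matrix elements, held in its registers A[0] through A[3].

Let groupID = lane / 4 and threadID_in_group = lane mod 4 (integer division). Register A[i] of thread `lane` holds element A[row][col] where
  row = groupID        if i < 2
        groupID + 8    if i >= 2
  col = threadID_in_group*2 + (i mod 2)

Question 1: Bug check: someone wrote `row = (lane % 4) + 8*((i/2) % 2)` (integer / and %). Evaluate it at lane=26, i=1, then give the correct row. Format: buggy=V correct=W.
`(lane % 4) + 8*((i/2) % 2)`[26,1]⇒2
lane 26⇒26/4=6, 26 mod 4=2
i=1  r:6+0⇒6  c:2·2+1⇒5
row: 2 vs 6

buggy=2 correct=6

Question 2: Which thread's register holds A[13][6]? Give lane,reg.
r: 13->gid=5,r8=1  c: 6->tid=3,i&1=0
L=5*4+3=23  i=1*2+0=2

23,2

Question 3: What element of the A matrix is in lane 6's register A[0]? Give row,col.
L=6⇒gr=6>>2=1, th=6&3=2
[0]⇒row 1+0=1  col 2·2+0=4

1,4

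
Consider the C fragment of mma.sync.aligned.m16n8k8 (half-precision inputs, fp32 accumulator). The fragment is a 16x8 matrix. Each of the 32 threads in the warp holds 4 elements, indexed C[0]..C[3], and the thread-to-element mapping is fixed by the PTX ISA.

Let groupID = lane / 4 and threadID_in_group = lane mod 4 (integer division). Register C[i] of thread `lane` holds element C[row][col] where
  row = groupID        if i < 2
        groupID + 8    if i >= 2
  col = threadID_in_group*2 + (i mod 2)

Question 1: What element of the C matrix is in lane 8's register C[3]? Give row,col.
L=8->g=8>>2=2, t=8&3=0
[3]->row 2+8=10  col 0·2+1=1

10,1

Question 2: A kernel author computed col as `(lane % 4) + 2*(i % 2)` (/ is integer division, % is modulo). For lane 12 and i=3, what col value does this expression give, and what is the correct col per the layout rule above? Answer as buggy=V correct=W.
`(lane % 4) + 2*(i % 2)`[12,3]->2
lane 12->12/4=3, 12 mod 4=0
i=3  r:3+8->11  c:2·0+1->1
col: 2 vs 1

buggy=2 correct=1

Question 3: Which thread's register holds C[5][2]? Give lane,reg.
r:5=>grp=5,rB=0  c:2=>tig=1,lo=0
L=5*4+1=21  i=0*2+0=0

21,0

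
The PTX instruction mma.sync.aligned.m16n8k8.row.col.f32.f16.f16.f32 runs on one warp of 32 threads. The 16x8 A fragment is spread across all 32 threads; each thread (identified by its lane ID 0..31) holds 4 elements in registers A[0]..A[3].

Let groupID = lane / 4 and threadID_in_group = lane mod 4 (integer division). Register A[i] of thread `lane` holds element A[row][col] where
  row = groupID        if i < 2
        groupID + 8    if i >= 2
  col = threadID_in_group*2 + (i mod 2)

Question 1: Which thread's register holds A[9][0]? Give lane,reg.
r: 9->gid=1,r8=1  c: 0->tid=0,i&1=0
L=1*4+0=4  i=1*2+0=2

4,2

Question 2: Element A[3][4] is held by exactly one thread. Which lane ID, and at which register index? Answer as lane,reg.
r=3⇒gr=3,Rb=0  c=4⇒th=2,odd=0
L=3*4+2=14  i=0*2+0=0

14,0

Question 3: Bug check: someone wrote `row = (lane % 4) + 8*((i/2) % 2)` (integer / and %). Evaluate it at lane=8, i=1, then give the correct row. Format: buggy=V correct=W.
buggy=0 correct=2

`(lane % 4) + 8*((i/2) % 2)`[8,1]→0
lane 8: G=2 (8/4), T=0 (8%4)
i=1: r=2+0=2, c=0*2+1=1
row: 0 vs 2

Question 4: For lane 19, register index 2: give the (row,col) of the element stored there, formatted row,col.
12,6

lane 19->19/4=4, 19 mod 4=3
i=2  r:4+8->12  c:2·3+0->6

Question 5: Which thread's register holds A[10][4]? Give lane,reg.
10,2

r=10->g=2,rb=1  c=4->t=2,b0=0
L=2*4+2=10  i=1*2+0=2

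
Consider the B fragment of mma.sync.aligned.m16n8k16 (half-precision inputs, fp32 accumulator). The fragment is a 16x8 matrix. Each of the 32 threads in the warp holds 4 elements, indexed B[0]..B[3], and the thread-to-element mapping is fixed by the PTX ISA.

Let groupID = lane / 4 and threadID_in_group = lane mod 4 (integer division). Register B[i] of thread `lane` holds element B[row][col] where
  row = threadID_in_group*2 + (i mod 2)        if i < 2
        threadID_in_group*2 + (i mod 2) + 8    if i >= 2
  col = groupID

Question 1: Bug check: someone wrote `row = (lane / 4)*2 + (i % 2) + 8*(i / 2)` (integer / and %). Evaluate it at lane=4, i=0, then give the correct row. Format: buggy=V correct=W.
`(lane / 4)*2 + (i % 2) + 8*(i / 2)`[4,0]→2
lane 4: G=1 (4/4), T=0 (4%4)
i=0: r=0*2+0+0=0, c=G=1
row: 2 vs 0

buggy=2 correct=0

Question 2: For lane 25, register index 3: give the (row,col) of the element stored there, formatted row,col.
lane 25: gr=6 (25/4), th=1 (25%4)
i=3: r=1*2+1+8=11, c=gr=6

11,6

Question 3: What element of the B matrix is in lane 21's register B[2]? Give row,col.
10,5

lane 21⇒21/4=5, 21 mod 4=1
i=2  r:2·1+0+8⇒10  c:5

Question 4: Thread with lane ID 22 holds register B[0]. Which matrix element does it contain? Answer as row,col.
4,5

L=22->g=22>>2=5, t=22&3=2
[0]->row 2·2+0+0=4  col g=5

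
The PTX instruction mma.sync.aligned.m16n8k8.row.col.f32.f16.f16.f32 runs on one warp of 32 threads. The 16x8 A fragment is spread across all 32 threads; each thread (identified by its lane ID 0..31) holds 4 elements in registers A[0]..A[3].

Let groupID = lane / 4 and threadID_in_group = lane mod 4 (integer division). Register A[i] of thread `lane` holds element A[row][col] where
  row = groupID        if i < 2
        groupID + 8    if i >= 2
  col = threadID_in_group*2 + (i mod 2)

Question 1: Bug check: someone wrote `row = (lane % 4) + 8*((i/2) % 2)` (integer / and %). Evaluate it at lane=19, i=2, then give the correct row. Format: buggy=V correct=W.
`(lane % 4) + 8*((i/2) % 2)`[19,2]=>11
L=19=>grp=19>>2=4, tig=19&3=3
[2]=>row 4+8=12  col 3·2+0=6
row: 11 vs 12

buggy=11 correct=12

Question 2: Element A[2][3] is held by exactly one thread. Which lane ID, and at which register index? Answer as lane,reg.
9,1

r:2=>grp=2,rB=0  c:3=>tig=1,lo=1
L=2*4+1=9  i=0*2+1=1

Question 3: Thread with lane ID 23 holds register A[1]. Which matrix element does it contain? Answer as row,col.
5,7

23: g=5,t=3
[1] (5+0,3*2+1) = (5,7)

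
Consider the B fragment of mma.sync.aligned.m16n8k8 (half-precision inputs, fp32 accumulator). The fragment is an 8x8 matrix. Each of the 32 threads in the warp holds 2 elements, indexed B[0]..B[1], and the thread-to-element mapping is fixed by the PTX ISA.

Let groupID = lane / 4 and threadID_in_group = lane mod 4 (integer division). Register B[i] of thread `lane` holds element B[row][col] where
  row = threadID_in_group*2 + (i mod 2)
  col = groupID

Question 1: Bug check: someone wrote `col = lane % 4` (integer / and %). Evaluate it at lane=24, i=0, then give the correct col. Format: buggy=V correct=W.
buggy=0 correct=6

`lane % 4`[24,0]->0
lane 24->24/4=6, 24 mod 4=0
i=0  r:2·0+0->0  c:6
col: 0 vs 6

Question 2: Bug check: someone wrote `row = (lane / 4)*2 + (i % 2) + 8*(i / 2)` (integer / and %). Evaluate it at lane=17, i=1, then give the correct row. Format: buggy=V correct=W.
buggy=9 correct=3

`(lane / 4)*2 + (i % 2) + 8*(i / 2)`[17,1]->9
17: g=4,t=1
[1] (1*2+1,4) = (3,4)
row: 9 vs 3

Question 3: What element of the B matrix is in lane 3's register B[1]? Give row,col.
7,0

L=3=>grp=3>>2=0, tig=3&3=3
[1]=>row 3·2+1=7  col grp=0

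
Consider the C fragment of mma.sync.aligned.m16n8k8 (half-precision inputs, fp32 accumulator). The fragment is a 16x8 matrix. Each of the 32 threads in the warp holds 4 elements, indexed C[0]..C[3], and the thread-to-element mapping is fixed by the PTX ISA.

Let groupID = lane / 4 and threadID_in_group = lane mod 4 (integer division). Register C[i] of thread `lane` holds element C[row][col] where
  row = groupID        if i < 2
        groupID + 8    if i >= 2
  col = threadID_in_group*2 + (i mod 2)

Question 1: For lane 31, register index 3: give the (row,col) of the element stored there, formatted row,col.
15,7

31: gid=7,tid=3
[3] (7+8,3*2+1) = (15,7)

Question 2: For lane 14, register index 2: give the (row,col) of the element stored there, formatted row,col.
lane 14⇒14/4=3, 14 mod 4=2
i=2  r:3+8⇒11  c:2·2+0⇒4

11,4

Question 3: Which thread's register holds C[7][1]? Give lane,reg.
r=7→G=7,rhi=0  c=1→T=0,p=1
L=7*4+0=28  i=0*2+1=1

28,1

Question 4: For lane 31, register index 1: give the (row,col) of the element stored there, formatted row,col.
lane 31: grp=7 (31/4), tig=3 (31%4)
i=1: r=7+0=7, c=3*2+1=7

7,7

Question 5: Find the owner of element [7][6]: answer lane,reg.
r: 7->gid=7,r8=0  c: 6->tid=3,i&1=0
L=7*4+3=31  i=0*2+0=0

31,0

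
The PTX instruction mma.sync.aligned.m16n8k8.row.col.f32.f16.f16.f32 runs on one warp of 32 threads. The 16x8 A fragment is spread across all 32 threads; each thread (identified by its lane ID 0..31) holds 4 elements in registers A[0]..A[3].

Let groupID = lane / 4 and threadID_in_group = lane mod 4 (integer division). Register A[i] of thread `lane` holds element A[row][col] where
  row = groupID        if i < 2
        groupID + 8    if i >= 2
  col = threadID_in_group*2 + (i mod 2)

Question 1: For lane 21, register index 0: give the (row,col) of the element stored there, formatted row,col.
lane 21⇒21/4=5, 21 mod 4=1
i=0  r:5+0⇒5  c:2·1+0⇒2

5,2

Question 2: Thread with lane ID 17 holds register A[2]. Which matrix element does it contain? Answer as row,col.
lane 17: gid=4 (17/4), tid=1 (17%4)
i=2: r=4+8=12, c=1*2+0=2

12,2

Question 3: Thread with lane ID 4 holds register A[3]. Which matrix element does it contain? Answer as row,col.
4: gid=1,tid=0
[3] (1+8,0*2+1) = (9,1)

9,1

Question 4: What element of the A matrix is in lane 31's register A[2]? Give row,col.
15,6

31: G=7,T=3
[2] (7+8,3*2+0) = (15,6)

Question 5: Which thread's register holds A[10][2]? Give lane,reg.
9,2

r: 10->gid=2,r8=1  c: 2->tid=1,i&1=0
L=2*4+1=9  i=1*2+0=2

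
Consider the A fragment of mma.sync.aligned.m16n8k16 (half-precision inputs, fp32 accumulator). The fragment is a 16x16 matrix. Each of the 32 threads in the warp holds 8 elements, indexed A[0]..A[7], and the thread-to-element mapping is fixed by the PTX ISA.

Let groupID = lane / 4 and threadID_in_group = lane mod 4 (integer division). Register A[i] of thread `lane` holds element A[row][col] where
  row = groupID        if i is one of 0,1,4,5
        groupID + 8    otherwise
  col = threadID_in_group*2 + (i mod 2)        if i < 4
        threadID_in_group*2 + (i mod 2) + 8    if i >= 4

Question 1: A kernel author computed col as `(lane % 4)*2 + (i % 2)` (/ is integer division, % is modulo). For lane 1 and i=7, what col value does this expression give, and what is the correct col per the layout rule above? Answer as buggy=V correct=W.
buggy=3 correct=11

`(lane % 4)*2 + (i % 2)`[1,7]=>3
lane 1=>1/4=0, 1 mod 4=1
i=7  r:0+8=>8  c:2·1+1+8=>11
col: 3 vs 11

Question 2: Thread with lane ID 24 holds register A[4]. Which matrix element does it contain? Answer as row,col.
lane 24->24/4=6, 24 mod 4=0
i=4  r:6+0->6  c:2·0+0+8->8

6,8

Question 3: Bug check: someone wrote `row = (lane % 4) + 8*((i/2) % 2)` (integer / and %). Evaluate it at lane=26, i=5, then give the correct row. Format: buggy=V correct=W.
`(lane % 4) + 8*((i/2) % 2)`[26,5]=>2
26: grp=6,tig=2
[5] (6+0,2*2+1+8) = (6,13)
row: 2 vs 6

buggy=2 correct=6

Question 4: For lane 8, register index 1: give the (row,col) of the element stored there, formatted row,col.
2,1

lane 8: g=2 (8/4), t=0 (8%4)
i=1: r=2+0=2, c=0*2+1+0=1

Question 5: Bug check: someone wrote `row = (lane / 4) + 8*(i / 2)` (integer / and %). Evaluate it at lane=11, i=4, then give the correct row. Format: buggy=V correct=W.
`(lane / 4) + 8*(i / 2)`[11,4]->18
L=11->gid=11>>2=2, tid=11&3=3
[4]->row 2+0=2  col 3·2+0+8=14
row: 18 vs 2

buggy=18 correct=2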